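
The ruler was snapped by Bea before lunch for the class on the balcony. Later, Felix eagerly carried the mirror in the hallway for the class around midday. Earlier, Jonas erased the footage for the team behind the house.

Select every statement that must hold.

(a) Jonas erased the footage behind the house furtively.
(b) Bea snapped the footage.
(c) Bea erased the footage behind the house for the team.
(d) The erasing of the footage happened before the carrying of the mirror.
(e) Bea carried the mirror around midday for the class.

(a) Not entailed — 'furtively' adds information not in the original event.
(b) Not entailed — Bea snapped the ruler, not the footage; the footage belongs to the erasing event.
(c) Not entailed — the passage has Jonas erasing the footage, not Bea.
(d) Entailed — the narrative places the erasing before the carrying.
(e) Not entailed — the passage has Felix carrying the mirror, not Bea.

(d)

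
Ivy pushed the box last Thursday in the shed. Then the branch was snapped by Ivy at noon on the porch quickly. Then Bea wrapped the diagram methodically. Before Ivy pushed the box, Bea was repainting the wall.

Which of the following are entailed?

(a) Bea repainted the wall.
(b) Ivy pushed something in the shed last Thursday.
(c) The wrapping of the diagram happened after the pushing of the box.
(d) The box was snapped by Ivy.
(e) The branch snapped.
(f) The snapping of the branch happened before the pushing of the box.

(b), (c), (e)

(a) Not entailed — 'was repainting' is progressive on an accomplishment; it does not entail the completed 'repainted'.
(b) Entailed — this follows by dropping conjuncts from the pushing event's description.
(c) Entailed — the narrative places the pushing before the wrapping.
(d) Not entailed — Ivy snapped the branch, not the box; the box belongs to the pushing event.
(e) Entailed — 'Ivy snapped the branch' is causative; it entails the inchoative 'the branch snapped'.
(f) Not entailed — the narrative places the pushing before the snapping, not after.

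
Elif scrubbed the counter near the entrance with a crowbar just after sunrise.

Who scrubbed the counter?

'Elif' marks the agent of the scrubbing event.

Elif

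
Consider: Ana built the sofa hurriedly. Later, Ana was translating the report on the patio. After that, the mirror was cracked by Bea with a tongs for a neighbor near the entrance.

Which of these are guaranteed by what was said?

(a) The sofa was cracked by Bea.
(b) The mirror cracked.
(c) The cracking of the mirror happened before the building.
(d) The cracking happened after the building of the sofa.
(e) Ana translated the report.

(b), (d)

(a) Not entailed — Bea cracked the mirror, not the sofa; the sofa belongs to the building event.
(b) Entailed — 'Bea cracked the mirror' is causative; it entails the inchoative 'the mirror cracked'.
(c) Not entailed — the narrative places the building before the cracking, not after.
(d) Entailed — the narrative places the building before the cracking.
(e) Not entailed — 'was translating' is progressive on an accomplishment; it does not entail the completed 'translated'.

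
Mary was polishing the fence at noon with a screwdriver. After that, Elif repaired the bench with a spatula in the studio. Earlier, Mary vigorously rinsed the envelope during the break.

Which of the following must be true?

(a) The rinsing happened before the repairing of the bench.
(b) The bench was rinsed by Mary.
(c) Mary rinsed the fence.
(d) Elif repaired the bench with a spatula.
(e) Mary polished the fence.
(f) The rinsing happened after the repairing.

(a), (d), (e)

(a) Entailed — the narrative places the rinsing before the repairing.
(b) Not entailed — Mary rinsed the envelope, not the bench; the bench belongs to the repairing event.
(c) Not entailed — Mary rinsed the envelope, not the fence; the fence belongs to the polishing event.
(d) Entailed — every conjunct here is already in the original repairing event.
(e) Entailed — 'polish' is an activity; 'was polishing' entails that some polishing happened, so 'polished' holds.
(f) Not entailed — the narrative places the rinsing before the repairing, not after.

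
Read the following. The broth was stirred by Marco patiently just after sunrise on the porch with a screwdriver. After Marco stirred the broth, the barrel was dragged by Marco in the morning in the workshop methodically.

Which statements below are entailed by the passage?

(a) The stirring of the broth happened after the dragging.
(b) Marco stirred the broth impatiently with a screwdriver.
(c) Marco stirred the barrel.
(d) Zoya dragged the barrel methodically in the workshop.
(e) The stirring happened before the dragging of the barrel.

(a) Not entailed — the narrative places the stirring before the dragging, not after.
(b) Not entailed — 'impatiently' adds a manner not in (and inconsistent with) the original.
(c) Not entailed — Marco stirred the broth, not the barrel; the barrel belongs to the dragging event.
(d) Not entailed — the passage has Marco dragging the barrel, not Zoya.
(e) Entailed — the narrative places the stirring before the dragging.

(e)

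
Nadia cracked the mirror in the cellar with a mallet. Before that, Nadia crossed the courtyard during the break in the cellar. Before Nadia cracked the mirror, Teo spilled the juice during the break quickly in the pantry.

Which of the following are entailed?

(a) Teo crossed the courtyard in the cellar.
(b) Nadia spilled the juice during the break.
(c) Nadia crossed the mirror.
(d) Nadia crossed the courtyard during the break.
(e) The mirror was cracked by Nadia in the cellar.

(a) Not entailed — the passage has Nadia crossing the courtyard, not Teo.
(b) Not entailed — the passage has Teo spilling the juice, not Nadia.
(c) Not entailed — Nadia crossed the courtyard, not the mirror; the mirror belongs to the cracking event.
(d) Entailed — dropping 'in the cellar' leaves a sub-description the original still satisfies.
(e) Entailed — the original entails any weakening of itself; this just drops 'with a mallet'.

(d), (e)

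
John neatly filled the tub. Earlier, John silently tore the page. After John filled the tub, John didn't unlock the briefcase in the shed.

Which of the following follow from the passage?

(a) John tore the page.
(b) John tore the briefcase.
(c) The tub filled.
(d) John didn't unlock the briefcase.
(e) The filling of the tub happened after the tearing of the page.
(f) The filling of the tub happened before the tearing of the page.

(a) Entailed — the original entails any weakening of itself; this just drops 'silently'.
(b) Not entailed — John tore the page, not the briefcase; the briefcase belongs to the unlocking event.
(c) Entailed — 'John filled the tub' is causative; it entails the inchoative 'the tub filled'.
(d) Not entailed — dropping 'in the shed' under negation is not valid — the original leaves open that John unlocked the briefcase some other way.
(e) Entailed — the narrative places the tearing before the filling.
(f) Not entailed — the narrative places the tearing before the filling, not after.

(a), (c), (e)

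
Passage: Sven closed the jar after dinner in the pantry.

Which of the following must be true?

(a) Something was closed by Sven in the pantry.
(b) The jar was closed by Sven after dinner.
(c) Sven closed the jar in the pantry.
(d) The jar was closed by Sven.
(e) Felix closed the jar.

(a), (b), (c), (d)

(a) Entailed — the original entails any weakening of itself; this just drops 'after dinner' and generalizes the patient.
(b) Entailed — this follows by dropping conjuncts from the closing event's description.
(c) Entailed — dropping 'after dinner' leaves a sub-description the original still satisfies.
(d) Entailed — the original entails any weakening of itself; this just drops 'in the pantry', 'after dinner'.
(e) Not entailed — the passage has Sven closing the jar, not Felix.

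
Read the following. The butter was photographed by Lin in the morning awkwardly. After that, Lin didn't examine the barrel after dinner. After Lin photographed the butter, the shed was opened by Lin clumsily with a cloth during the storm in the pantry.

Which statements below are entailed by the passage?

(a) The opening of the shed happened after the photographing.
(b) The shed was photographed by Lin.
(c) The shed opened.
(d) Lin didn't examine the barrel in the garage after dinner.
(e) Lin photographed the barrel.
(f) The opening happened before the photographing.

(a), (c), (d)

(a) Entailed — the narrative places the photographing before the opening.
(b) Not entailed — Lin photographed the butter, not the shed; the shed belongs to the opening event.
(c) Entailed — 'Lin opened the shed' is causative; it entails the inchoative 'the shed opened'.
(d) Entailed — under negation, adding a further restriction is entailed: if no such examining event occurred, none occurred in the garage either.
(e) Not entailed — Lin photographed the butter, not the barrel; the barrel belongs to the examining event.
(f) Not entailed — the narrative places the photographing before the opening, not after.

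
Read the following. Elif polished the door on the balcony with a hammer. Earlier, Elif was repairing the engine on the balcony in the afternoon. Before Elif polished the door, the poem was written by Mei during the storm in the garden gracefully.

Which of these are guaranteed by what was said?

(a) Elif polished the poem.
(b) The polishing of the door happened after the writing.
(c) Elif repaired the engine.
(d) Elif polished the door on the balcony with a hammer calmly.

(a) Not entailed — Elif polished the door, not the poem; the poem belongs to the writing event.
(b) Entailed — the narrative places the writing before the polishing.
(c) Not entailed — 'was repairing' is progressive on an accomplishment; it does not entail the completed 'repaired'.
(d) Not entailed — 'calmly' adds information not in the original event.

(b)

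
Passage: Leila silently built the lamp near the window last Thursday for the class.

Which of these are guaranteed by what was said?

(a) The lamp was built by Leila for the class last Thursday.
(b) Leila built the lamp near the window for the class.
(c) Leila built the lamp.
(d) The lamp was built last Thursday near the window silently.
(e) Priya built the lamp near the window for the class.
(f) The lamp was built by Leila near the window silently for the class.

(a), (b), (c), (d), (f)

(a) Entailed — every conjunct here is already in the original building event.
(b) Entailed — the original entails any weakening of itself; this just drops 'silently', 'last Thursday'.
(c) Entailed — the original entails any weakening of itself; this just drops 'near the window', 'silently', 'for the class', 'last Thursday'.
(d) Entailed — dropping 'for the class' and generalizing the agent leaves a sub-description the original still satisfies.
(e) Not entailed — the passage has Leila building the lamp, not Priya.
(f) Entailed — every conjunct here is already in the original building event.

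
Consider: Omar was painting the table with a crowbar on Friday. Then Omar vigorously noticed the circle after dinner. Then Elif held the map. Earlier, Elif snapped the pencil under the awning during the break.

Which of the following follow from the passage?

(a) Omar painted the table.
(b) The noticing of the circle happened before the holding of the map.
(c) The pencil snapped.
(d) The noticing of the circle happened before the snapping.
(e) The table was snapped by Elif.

(b), (c)

(a) Not entailed — 'was painting' is progressive on an accomplishment; it does not entail the completed 'painted'.
(b) Entailed — the narrative places the noticing before the holding.
(c) Entailed — 'Elif snapped the pencil' is causative; it entails the inchoative 'the pencil snapped'.
(d) Not entailed — the narrative doesn't order the noticing relative to the snapping.
(e) Not entailed — Elif snapped the pencil, not the table; the table belongs to the painting event.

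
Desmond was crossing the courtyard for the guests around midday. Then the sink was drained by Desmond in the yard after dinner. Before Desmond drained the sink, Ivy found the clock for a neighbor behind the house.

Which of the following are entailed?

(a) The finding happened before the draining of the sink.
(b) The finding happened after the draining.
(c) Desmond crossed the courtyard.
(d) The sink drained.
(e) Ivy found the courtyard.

(a) Entailed — the narrative places the finding before the draining.
(b) Not entailed — the narrative places the finding before the draining, not after.
(c) Not entailed — 'was crossing' is progressive on an accomplishment; it does not entail the completed 'crossed'.
(d) Entailed — 'Desmond drained the sink' is causative; it entails the inchoative 'the sink drained'.
(e) Not entailed — Ivy found the clock, not the courtyard; the courtyard belongs to the crossing event.

(a), (d)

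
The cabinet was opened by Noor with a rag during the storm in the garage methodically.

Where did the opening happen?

in the garage

'in the garage' marks the location of the opening event.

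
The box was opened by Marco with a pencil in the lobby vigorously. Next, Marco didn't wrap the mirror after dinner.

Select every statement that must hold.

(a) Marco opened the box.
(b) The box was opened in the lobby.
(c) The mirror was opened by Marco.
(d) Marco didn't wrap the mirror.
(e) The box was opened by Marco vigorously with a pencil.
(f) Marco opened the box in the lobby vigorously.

(a), (b), (e), (f)

(a) Entailed — the original entails any weakening of itself; this just drops 'vigorously', 'in the lobby', 'with a pencil'.
(b) Entailed — dropping 'vigorously', 'with a pencil' and generalizing the agent leaves a sub-description the original still satisfies.
(c) Not entailed — Marco opened the box, not the mirror; the mirror belongs to the wrapping event.
(d) Not entailed — dropping 'after dinner' under negation is not valid — the original leaves open that Marco wrapped the mirror some other way.
(e) Entailed — the original entails any weakening of itself; this just drops 'in the lobby'.
(f) Entailed — every conjunct here is already in the original opening event.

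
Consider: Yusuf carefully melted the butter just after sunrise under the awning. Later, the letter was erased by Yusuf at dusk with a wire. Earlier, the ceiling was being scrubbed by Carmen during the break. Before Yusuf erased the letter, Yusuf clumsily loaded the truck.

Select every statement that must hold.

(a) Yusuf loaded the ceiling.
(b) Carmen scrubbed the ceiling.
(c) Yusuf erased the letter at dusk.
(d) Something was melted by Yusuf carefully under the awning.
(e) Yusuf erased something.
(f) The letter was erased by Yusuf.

(a) Not entailed — Yusuf loaded the truck, not the ceiling; the ceiling belongs to the scrubbing event.
(b) Entailed — 'scrub' is an activity; 'was scrubbing' entails that some scrubbing happened, so 'scrubbed' holds.
(c) Entailed — the original entails any weakening of itself; this just drops 'with a wire'.
(d) Entailed — this follows by dropping conjuncts from the melting event's description.
(e) Entailed — dropping 'with a wire', 'at dusk' and generalizing the patient leaves a sub-description the original still satisfies.
(f) Entailed — every conjunct here is already in the original erasing event.

(b), (c), (d), (e), (f)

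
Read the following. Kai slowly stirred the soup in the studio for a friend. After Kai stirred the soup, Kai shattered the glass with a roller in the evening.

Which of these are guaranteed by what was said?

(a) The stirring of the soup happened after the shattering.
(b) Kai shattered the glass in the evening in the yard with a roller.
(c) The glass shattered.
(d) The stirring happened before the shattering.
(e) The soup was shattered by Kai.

(c), (d)

(a) Not entailed — the narrative places the stirring before the shattering, not after.
(b) Not entailed — 'in the yard' adds information not in the original event.
(c) Entailed — 'Kai shattered the glass' is causative; it entails the inchoative 'the glass shattered'.
(d) Entailed — the narrative places the stirring before the shattering.
(e) Not entailed — Kai shattered the glass, not the soup; the soup belongs to the stirring event.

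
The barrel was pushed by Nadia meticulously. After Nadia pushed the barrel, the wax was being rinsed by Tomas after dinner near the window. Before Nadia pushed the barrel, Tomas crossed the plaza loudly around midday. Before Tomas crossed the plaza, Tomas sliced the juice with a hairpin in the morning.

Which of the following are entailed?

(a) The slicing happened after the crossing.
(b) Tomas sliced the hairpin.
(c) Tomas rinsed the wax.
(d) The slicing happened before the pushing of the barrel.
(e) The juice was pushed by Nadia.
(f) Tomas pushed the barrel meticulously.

(c), (d)

(a) Not entailed — the narrative places the slicing before the crossing, not after.
(b) Not entailed — the hairpin is the instrument, not what was sliced.
(c) Entailed — 'rinse' is an activity; 'was rinsing' entails that some rinsing happened, so 'rinsed' holds.
(d) Entailed — the narrative places the slicing before the pushing.
(e) Not entailed — Nadia pushed the barrel, not the juice; the juice belongs to the slicing event.
(f) Not entailed — the passage has Nadia pushing the barrel, not Tomas.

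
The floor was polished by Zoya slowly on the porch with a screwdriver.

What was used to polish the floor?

'with a screwdriver' marks the instrument of the polishing event.

a screwdriver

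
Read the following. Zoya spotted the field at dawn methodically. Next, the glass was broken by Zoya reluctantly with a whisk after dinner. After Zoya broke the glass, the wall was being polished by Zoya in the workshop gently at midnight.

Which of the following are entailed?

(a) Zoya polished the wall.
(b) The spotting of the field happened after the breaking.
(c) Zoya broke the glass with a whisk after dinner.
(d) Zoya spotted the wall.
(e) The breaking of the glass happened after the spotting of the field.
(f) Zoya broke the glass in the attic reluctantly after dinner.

(a) Entailed — 'polish' is an activity; 'was polishing' entails that some polishing happened, so 'polished' holds.
(b) Not entailed — the narrative places the spotting before the breaking, not after.
(c) Entailed — every conjunct here is already in the original breaking event.
(d) Not entailed — Zoya spotted the field, not the wall; the wall belongs to the polishing event.
(e) Entailed — the narrative places the spotting before the breaking.
(f) Not entailed — 'in the attic' adds information not in the original event.

(a), (c), (e)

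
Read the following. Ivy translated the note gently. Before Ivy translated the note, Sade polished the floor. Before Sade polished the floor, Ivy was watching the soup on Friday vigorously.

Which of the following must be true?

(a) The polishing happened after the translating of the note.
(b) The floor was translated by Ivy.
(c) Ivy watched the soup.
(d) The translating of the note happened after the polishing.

(a) Not entailed — the narrative places the polishing before the translating, not after.
(b) Not entailed — Ivy translated the note, not the floor; the floor belongs to the polishing event.
(c) Entailed — 'watch' is an activity; 'was watching' entails that some watching happened, so 'watched' holds.
(d) Entailed — the narrative places the polishing before the translating.

(c), (d)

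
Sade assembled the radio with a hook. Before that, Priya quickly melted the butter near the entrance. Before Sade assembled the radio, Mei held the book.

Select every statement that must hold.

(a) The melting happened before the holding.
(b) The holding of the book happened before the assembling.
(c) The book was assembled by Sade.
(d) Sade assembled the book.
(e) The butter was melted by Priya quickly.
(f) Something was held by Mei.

(a) Not entailed — the narrative doesn't order the melting relative to the holding.
(b) Entailed — the narrative places the holding before the assembling.
(c) Not entailed — Sade assembled the radio, not the book; the book belongs to the holding event.
(d) Not entailed — Sade assembled the radio, not the book; the book belongs to the holding event.
(e) Entailed — dropping 'near the entrance' leaves a sub-description the original still satisfies.
(f) Entailed — the original entails any weakening of itself; this just generalizes the patient.

(b), (e), (f)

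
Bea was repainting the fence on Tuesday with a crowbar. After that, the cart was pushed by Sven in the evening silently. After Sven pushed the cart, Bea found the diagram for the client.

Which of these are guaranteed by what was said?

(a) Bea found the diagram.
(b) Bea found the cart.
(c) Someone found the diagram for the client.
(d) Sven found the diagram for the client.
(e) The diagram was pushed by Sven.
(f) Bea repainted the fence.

(a), (c)

(a) Entailed — every conjunct here is already in the original finding event.
(b) Not entailed — Bea found the diagram, not the cart; the cart belongs to the pushing event.
(c) Entailed — this follows by dropping conjuncts from the finding event's description.
(d) Not entailed — the passage has Bea finding the diagram, not Sven.
(e) Not entailed — Sven pushed the cart, not the diagram; the diagram belongs to the finding event.
(f) Not entailed — 'was repainting' is progressive on an accomplishment; it does not entail the completed 'repainted'.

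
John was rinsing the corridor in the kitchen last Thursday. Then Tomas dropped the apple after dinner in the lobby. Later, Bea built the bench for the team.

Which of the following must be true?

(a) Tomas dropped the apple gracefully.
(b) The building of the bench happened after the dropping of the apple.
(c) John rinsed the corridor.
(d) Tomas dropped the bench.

(b), (c)

(a) Not entailed — 'gracefully' adds information not in the original event.
(b) Entailed — the narrative places the dropping before the building.
(c) Entailed — 'rinse' is an activity; 'was rinsing' entails that some rinsing happened, so 'rinsed' holds.
(d) Not entailed — Tomas dropped the apple, not the bench; the bench belongs to the building event.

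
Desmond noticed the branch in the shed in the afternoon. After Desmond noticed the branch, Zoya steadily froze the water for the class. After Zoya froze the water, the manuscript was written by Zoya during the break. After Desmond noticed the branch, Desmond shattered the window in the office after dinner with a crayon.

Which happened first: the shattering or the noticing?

The connectives place the noticing before the shattering.

the noticing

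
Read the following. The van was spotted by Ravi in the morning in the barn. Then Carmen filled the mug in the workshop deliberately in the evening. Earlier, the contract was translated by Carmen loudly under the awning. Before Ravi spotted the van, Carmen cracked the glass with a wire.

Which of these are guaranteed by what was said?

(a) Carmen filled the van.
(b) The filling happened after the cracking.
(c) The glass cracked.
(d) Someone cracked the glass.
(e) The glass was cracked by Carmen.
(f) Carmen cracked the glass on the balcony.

(b), (c), (d), (e)

(a) Not entailed — Carmen filled the mug, not the van; the van belongs to the spotting event.
(b) Entailed — the narrative places the cracking before the filling.
(c) Entailed — 'Carmen cracked the glass' is causative; it entails the inchoative 'the glass cracked'.
(d) Entailed — every conjunct here is already in the original cracking event.
(e) Entailed — the original entails any weakening of itself; this just drops 'with a wire'.
(f) Not entailed — 'on the balcony' adds information not in the original event.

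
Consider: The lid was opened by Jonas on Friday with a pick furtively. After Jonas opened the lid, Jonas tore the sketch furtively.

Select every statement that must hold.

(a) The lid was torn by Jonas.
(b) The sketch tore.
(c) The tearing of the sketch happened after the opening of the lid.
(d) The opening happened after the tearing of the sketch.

(b), (c)

(a) Not entailed — Jonas tore the sketch, not the lid; the lid belongs to the opening event.
(b) Entailed — 'Jonas tore the sketch' is causative; it entails the inchoative 'the sketch tore'.
(c) Entailed — the narrative places the opening before the tearing.
(d) Not entailed — the narrative places the opening before the tearing, not after.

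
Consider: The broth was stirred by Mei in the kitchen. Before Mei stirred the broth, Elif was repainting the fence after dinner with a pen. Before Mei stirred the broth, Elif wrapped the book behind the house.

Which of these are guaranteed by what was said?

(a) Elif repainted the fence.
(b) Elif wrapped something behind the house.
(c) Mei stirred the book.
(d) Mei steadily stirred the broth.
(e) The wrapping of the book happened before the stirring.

(b), (e)

(a) Not entailed — 'was repainting' is progressive on an accomplishment; it does not entail the completed 'repainted'.
(b) Entailed — this follows by dropping conjuncts from the wrapping event's description.
(c) Not entailed — Mei stirred the broth, not the book; the book belongs to the wrapping event.
(d) Not entailed — 'steadily' adds information not in the original event.
(e) Entailed — the narrative places the wrapping before the stirring.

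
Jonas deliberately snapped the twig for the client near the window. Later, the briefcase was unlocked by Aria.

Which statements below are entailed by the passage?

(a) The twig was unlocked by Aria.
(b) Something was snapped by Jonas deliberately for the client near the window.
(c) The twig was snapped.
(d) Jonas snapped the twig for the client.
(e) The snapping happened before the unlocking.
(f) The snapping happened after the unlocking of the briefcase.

(b), (c), (d), (e)

(a) Not entailed — Aria unlocked the briefcase, not the twig; the twig belongs to the snapping event.
(b) Entailed — the original entails any weakening of itself; this just generalizes the patient.
(c) Entailed — this follows by dropping conjuncts from the snapping event's description.
(d) Entailed — dropping 'deliberately', 'near the window' leaves a sub-description the original still satisfies.
(e) Entailed — the narrative places the snapping before the unlocking.
(f) Not entailed — the narrative places the snapping before the unlocking, not after.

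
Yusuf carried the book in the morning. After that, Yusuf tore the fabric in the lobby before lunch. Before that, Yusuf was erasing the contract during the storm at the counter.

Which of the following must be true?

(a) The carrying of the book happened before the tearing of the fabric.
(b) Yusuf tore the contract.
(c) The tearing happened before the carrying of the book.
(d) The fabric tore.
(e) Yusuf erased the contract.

(a), (d)

(a) Entailed — the narrative places the carrying before the tearing.
(b) Not entailed — Yusuf tore the fabric, not the contract; the contract belongs to the erasing event.
(c) Not entailed — the narrative places the carrying before the tearing, not after.
(d) Entailed — 'Yusuf tore the fabric' is causative; it entails the inchoative 'the fabric tore'.
(e) Not entailed — 'was erasing' is progressive on an accomplishment; it does not entail the completed 'erased'.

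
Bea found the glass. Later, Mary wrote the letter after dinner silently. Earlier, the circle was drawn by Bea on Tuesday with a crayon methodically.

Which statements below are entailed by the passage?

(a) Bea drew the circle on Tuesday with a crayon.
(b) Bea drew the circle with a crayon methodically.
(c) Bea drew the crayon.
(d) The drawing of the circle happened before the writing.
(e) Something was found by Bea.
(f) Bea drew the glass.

(a) Entailed — this follows by dropping conjuncts from the drawing event's description.
(b) Entailed — every conjunct here is already in the original drawing event.
(c) Not entailed — the crayon is the instrument, not what was drawn.
(d) Entailed — the narrative places the drawing before the writing.
(e) Entailed — this follows by dropping conjuncts from the finding event's description.
(f) Not entailed — Bea drew the circle, not the glass; the glass belongs to the finding event.

(a), (b), (d), (e)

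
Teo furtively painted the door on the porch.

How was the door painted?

furtively

'furtively' marks the manner of the painting event.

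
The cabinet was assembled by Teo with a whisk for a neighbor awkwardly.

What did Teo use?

'with a whisk' marks the instrument of the assembling event.

a whisk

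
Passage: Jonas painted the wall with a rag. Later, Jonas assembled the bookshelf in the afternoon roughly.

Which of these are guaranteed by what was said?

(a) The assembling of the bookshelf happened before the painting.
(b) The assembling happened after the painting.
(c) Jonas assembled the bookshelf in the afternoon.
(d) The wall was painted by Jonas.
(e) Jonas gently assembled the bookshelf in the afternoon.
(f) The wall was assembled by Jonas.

(a) Not entailed — the narrative places the painting before the assembling, not after.
(b) Entailed — the narrative places the painting before the assembling.
(c) Entailed — this follows by dropping conjuncts from the assembling event's description.
(d) Entailed — this follows by dropping conjuncts from the painting event's description.
(e) Not entailed — 'gently' adds a manner not in (and inconsistent with) the original.
(f) Not entailed — Jonas assembled the bookshelf, not the wall; the wall belongs to the painting event.

(b), (c), (d)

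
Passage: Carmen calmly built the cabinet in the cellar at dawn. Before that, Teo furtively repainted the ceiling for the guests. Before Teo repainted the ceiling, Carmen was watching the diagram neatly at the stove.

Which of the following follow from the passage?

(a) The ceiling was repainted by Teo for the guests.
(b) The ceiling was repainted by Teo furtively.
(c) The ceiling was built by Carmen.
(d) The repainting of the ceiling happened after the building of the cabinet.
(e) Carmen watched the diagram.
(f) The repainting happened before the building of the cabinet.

(a), (b), (e), (f)

(a) Entailed — dropping 'furtively' leaves a sub-description the original still satisfies.
(b) Entailed — the original entails any weakening of itself; this just drops 'for the guests'.
(c) Not entailed — Carmen built the cabinet, not the ceiling; the ceiling belongs to the repainting event.
(d) Not entailed — the narrative places the repainting before the building, not after.
(e) Entailed — 'watch' is an activity; 'was watching' entails that some watching happened, so 'watched' holds.
(f) Entailed — the narrative places the repainting before the building.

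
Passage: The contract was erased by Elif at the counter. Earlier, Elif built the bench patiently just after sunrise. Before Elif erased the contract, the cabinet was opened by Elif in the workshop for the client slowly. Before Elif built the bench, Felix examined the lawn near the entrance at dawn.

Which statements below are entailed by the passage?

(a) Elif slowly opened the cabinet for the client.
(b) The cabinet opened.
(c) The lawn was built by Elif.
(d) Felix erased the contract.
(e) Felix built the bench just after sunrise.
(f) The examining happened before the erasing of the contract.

(a), (b), (f)

(a) Entailed — the original entails any weakening of itself; this just drops 'in the workshop'.
(b) Entailed — 'Elif opened the cabinet' is causative; it entails the inchoative 'the cabinet opened'.
(c) Not entailed — Elif built the bench, not the lawn; the lawn belongs to the examining event.
(d) Not entailed — the passage has Elif erasing the contract, not Felix.
(e) Not entailed — the passage has Elif building the bench, not Felix.
(f) Entailed — the narrative places the examining before the erasing.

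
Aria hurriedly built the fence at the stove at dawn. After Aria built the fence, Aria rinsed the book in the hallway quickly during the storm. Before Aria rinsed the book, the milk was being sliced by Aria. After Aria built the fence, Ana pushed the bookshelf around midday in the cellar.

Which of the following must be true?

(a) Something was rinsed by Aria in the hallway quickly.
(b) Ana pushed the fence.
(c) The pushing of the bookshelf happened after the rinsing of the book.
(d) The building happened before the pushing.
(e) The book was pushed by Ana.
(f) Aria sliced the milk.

(a), (d)

(a) Entailed — this follows by dropping conjuncts from the rinsing event's description.
(b) Not entailed — Ana pushed the bookshelf, not the fence; the fence belongs to the building event.
(c) Not entailed — the narrative doesn't order the rinsing relative to the pushing.
(d) Entailed — the narrative places the building before the pushing.
(e) Not entailed — Ana pushed the bookshelf, not the book; the book belongs to the rinsing event.
(f) Not entailed — 'was slicing' is progressive on an accomplishment; it does not entail the completed 'sliced'.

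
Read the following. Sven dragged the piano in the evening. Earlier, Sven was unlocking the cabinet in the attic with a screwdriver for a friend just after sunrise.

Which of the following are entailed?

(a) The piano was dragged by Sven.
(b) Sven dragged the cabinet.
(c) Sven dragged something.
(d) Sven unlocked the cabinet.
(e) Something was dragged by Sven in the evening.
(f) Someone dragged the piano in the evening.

(a) Entailed — dropping 'in the evening' leaves a sub-description the original still satisfies.
(b) Not entailed — Sven dragged the piano, not the cabinet; the cabinet belongs to the unlocking event.
(c) Entailed — dropping 'in the evening' and generalizing the patient leaves a sub-description the original still satisfies.
(d) Not entailed — 'was unlocking' is progressive on an accomplishment; it does not entail the completed 'unlocked'.
(e) Entailed — this follows by dropping conjuncts from the dragging event's description.
(f) Entailed — generalizing the agent leaves a sub-description the original still satisfies.

(a), (c), (e), (f)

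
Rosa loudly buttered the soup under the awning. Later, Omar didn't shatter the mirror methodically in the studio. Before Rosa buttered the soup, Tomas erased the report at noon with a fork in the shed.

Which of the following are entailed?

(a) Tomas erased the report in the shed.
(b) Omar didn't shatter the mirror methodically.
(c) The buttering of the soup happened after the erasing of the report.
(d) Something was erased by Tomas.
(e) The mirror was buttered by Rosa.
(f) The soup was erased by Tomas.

(a), (c), (d)

(a) Entailed — every conjunct here is already in the original erasing event.
(b) Not entailed — dropping 'in the studio' under negation is not valid — the original leaves open that Omar shattered the mirror some other way.
(c) Entailed — the narrative places the erasing before the buttering.
(d) Entailed — the original entails any weakening of itself; this just drops 'with a fork', 'in the shed', 'at noon' and generalizes the patient.
(e) Not entailed — Rosa buttered the soup, not the mirror; the mirror belongs to the shattering event.
(f) Not entailed — Tomas erased the report, not the soup; the soup belongs to the buttering event.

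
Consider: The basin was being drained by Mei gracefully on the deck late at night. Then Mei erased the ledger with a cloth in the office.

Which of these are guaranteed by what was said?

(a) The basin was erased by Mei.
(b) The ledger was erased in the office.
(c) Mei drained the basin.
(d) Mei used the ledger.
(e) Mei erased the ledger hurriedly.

(a) Not entailed — Mei erased the ledger, not the basin; the basin belongs to the draining event.
(b) Entailed — every conjunct here is already in the original erasing event.
(c) Not entailed — 'was draining' is progressive on an accomplishment; it does not entail the completed 'drained'.
(d) Not entailed — the ledger is the patient, not an instrument — Mei used a cloth.
(e) Not entailed — 'hurriedly' adds information not in the original event.

(b)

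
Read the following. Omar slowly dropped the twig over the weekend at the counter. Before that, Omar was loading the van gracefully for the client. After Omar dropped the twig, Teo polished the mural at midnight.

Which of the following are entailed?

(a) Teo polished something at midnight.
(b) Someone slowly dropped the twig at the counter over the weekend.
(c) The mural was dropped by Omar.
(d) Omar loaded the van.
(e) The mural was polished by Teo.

(a) Entailed — this follows by dropping conjuncts from the polishing event's description.
(b) Entailed — generalizing the agent leaves a sub-description the original still satisfies.
(c) Not entailed — Omar dropped the twig, not the mural; the mural belongs to the polishing event.
(d) Not entailed — 'was loading' is progressive on an accomplishment; it does not entail the completed 'loaded'.
(e) Entailed — dropping 'at midnight' leaves a sub-description the original still satisfies.

(a), (b), (e)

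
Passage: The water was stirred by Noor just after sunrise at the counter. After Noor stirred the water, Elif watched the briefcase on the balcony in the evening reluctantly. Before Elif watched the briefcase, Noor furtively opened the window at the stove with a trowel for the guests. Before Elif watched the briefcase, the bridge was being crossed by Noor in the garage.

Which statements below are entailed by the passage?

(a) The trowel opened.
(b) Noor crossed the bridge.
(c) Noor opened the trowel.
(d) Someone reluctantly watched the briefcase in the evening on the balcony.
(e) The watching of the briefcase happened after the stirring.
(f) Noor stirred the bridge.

(a) Not entailed — the window is what opened, not the trowel.
(b) Not entailed — 'was crossing' is progressive on an accomplishment; it does not entail the completed 'crossed'.
(c) Not entailed — the trowel is the instrument, not what was opened.
(d) Entailed — this follows by dropping conjuncts from the watching event's description.
(e) Entailed — the narrative places the stirring before the watching.
(f) Not entailed — Noor stirred the water, not the bridge; the bridge belongs to the crossing event.

(d), (e)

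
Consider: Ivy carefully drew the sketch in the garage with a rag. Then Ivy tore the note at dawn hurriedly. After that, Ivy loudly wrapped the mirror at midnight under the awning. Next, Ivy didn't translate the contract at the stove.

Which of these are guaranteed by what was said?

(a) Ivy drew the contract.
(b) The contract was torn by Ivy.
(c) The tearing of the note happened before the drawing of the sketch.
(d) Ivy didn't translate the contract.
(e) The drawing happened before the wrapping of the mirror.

(e)

(a) Not entailed — Ivy drew the sketch, not the contract; the contract belongs to the translating event.
(b) Not entailed — Ivy tore the note, not the contract; the contract belongs to the translating event.
(c) Not entailed — the narrative places the drawing before the tearing, not after.
(d) Not entailed — dropping 'at the stove' under negation is not valid — the original leaves open that Ivy translated the contract some other way.
(e) Entailed — the narrative places the drawing before the wrapping.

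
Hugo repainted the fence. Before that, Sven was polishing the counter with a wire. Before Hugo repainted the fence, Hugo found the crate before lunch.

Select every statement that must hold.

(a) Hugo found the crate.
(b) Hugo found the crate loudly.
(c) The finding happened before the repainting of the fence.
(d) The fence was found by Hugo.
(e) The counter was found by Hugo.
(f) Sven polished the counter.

(a), (c), (f)

(a) Entailed — dropping 'before lunch' leaves a sub-description the original still satisfies.
(b) Not entailed — 'loudly' adds information not in the original event.
(c) Entailed — the narrative places the finding before the repainting.
(d) Not entailed — Hugo found the crate, not the fence; the fence belongs to the repainting event.
(e) Not entailed — Hugo found the crate, not the counter; the counter belongs to the polishing event.
(f) Entailed — 'polish' is an activity; 'was polishing' entails that some polishing happened, so 'polished' holds.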